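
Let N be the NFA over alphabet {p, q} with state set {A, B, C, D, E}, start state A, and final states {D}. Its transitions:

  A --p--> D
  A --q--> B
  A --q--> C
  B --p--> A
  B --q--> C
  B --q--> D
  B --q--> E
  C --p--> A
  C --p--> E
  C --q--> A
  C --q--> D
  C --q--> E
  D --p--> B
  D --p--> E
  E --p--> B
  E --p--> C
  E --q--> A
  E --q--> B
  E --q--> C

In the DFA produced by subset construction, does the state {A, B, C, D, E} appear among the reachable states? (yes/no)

yes

Start state of the DFA: {A}.
{A} --p--> {D}  [new]
{A} --q--> {B, C}  [new]
{D} --p--> {B, E}  [new]
{D} --q--> ∅  [new]
{B, C} --p--> {A, E}  [new]
{B, C} --q--> {A, C, D, E}  [new]
{B, E} --p--> {A, B, C}  [new]
{B, E} --q--> {A, B, C, D, E}  [new]
∅ --p--> ∅  [seen]
∅ --q--> ∅  [seen]
{A, E} --p--> {B, C, D}  [new]
{A, E} --q--> {A, B, C}  [seen]
{A, C, D, E} --p--> {A, B, C, D, E}  [seen]
{A, C, D, E} --q--> {A, B, C, D, E}  [seen]
{A, B, C} --p--> {A, D, E}  [new]
{A, B, C} --q--> {A, B, C, D, E}  [seen]
{A, B, C, D, E} --p--> {A, B, C, D, E}  [seen]
{A, B, C, D, E} --q--> {A, B, C, D, E}  [seen]
{B, C, D} --p--> {A, B, E}  [new]
{B, C, D} --q--> {A, C, D, E}  [seen]
{A, D, E} --p--> {B, C, D, E}  [new]
{A, D, E} --q--> {A, B, C}  [seen]
{A, B, E} --p--> {A, B, C, D}  [new]
{A, B, E} --q--> {A, B, C, D, E}  [seen]
{B, C, D, E} --p--> {A, B, C, E}  [new]
{B, C, D, E} --q--> {A, B, C, D, E}  [seen]
{A, B, C, D} --p--> {A, B, D, E}  [new]
{A, B, C, D} --q--> {A, B, C, D, E}  [seen]
{A, B, C, E} --p--> {A, B, C, D, E}  [seen]
{A, B, C, E} --q--> {A, B, C, D, E}  [seen]
{A, B, D, E} --p--> {A, B, C, D, E}  [seen]
{A, B, D, E} --q--> {A, B, C, D, E}  [seen]
Reachable DFA states: {A}, {D}, {B, C}, {B, E}, ∅, {A, E}, {A, C, D, E}, {A, B, C}, {A, B, C, D, E}, {B, C, D}, {A, D, E}, {A, B, E}, {B, C, D, E}, {A, B, C, D}, {A, B, C, E}, {A, B, D, E}.
{A, B, C, D, E} is among them.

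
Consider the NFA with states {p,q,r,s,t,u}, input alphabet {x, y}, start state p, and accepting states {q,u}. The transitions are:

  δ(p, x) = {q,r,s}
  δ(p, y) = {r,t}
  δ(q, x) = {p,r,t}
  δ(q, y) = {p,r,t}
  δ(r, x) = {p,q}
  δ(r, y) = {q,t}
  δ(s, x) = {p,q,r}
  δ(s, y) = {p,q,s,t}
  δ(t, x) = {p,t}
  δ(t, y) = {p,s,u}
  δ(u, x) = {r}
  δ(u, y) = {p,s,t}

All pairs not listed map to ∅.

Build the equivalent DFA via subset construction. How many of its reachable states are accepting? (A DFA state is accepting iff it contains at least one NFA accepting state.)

Start state of the DFA: {p}.
{p} --x--> {q,r,s}  [new]
{p} --y--> {r,t}  [new]
{q,r,s} --x--> {p,q,r,t}  [new]
{q,r,s} --y--> {p,q,r,s,t}  [new]
{r,t} --x--> {p,q,t}  [new]
{r,t} --y--> {p,q,s,t,u}  [new]
{p,q,r,t} --x--> {p,q,r,s,t}  [seen]
{p,q,r,t} --y--> {p,q,r,s,t,u}  [new]
{p,q,r,s,t} --x--> {p,q,r,s,t}  [seen]
{p,q,r,s,t} --y--> {p,q,r,s,t,u}  [seen]
{p,q,t} --x--> {p,q,r,s,t}  [seen]
{p,q,t} --y--> {p,r,s,t,u}  [new]
{p,q,s,t,u} --x--> {p,q,r,s,t}  [seen]
{p,q,s,t,u} --y--> {p,q,r,s,t,u}  [seen]
{p,q,r,s,t,u} --x--> {p,q,r,s,t}  [seen]
{p,q,r,s,t,u} --y--> {p,q,r,s,t,u}  [seen]
{p,r,s,t,u} --x--> {p,q,r,s,t}  [seen]
{p,r,s,t,u} --y--> {p,q,r,s,t,u}  [seen]
Reachable DFA states: {p}, {q,r,s}, {r,t}, {p,q,r,t}, {p,q,r,s,t}, {p,q,t}, {p,q,s,t,u}, {p,q,r,s,t,u}, {p,r,s,t,u}.
Accepting DFA states (contain an NFA accepting state): {q,r,s}, {p,q,r,t}, {p,q,r,s,t}, {p,q,t}, {p,q,s,t,u}, {p,q,r,s,t,u}, {p,r,s,t,u}.

7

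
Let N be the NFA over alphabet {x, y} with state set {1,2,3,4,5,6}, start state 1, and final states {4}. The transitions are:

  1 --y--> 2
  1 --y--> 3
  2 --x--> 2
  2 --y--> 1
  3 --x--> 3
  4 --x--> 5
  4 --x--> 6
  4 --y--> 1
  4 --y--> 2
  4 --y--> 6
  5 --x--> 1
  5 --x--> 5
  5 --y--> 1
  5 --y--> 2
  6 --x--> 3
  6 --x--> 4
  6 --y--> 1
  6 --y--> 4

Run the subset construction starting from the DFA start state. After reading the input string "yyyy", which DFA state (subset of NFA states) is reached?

Start: {1}.
δ(1,y) = {2,3}.
Union: {2,3}.
After y: {2,3}.
δ(2,y) = {1}; δ(3,y) = ∅.
Union: {1}.
After y: {1}.
δ(1,y) = {2,3}.
Union: {2,3}.
After y: {2,3}.
δ(2,y) = {1}; δ(3,y) = ∅.
Union: {1}.
After y: {1}.

{1}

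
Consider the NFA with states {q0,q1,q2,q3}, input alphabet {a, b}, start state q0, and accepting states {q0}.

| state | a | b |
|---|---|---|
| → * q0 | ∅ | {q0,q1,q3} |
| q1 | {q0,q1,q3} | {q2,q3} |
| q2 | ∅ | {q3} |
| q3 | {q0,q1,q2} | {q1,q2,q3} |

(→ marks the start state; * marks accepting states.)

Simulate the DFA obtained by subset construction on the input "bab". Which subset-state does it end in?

Start: {q0}.
δ(q0,b) = {q0,q1,q3}.
Union: {q0,q1,q3}.
After b: {q0,q1,q3}.
δ(q0,a) = ∅; δ(q1,a) = {q0,q1,q3}; δ(q3,a) = {q0,q1,q2}.
Union: {q0,q1,q2,q3}.
After a: {q0,q1,q2,q3}.
δ(q0,b) = {q0,q1,q3}; δ(q1,b) = {q2,q3}; δ(q2,b) = {q3}; δ(q3,b) = {q1,q2,q3}.
Union: {q0,q1,q2,q3}.
After b: {q0,q1,q2,q3}.

{q0,q1,q2,q3}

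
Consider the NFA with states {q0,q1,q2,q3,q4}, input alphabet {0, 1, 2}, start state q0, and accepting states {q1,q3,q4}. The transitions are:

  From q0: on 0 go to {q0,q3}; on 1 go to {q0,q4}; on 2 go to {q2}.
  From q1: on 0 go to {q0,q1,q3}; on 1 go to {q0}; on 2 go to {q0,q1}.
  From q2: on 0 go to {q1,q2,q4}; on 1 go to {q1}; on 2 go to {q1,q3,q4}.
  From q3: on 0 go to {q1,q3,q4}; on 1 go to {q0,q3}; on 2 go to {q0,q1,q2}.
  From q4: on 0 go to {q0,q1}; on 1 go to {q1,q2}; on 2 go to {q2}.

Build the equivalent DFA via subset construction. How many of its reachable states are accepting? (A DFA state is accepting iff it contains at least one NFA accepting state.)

Start state of the DFA: {q0}.
{q0} --0--> {q0,q3}  [new]
{q0} --1--> {q0,q4}  [new]
{q0} --2--> {q2}  [new]
{q0,q3} --0--> {q0,q1,q3,q4}  [new]
{q0,q3} --1--> {q0,q3,q4}  [new]
{q0,q3} --2--> {q0,q1,q2}  [new]
{q0,q4} --0--> {q0,q1,q3}  [new]
{q0,q4} --1--> {q0,q1,q2,q4}  [new]
{q0,q4} --2--> {q2}  [seen]
{q2} --0--> {q1,q2,q4}  [new]
{q2} --1--> {q1}  [new]
{q2} --2--> {q1,q3,q4}  [new]
{q0,q1,q3,q4} --0--> {q0,q1,q3,q4}  [seen]
{q0,q1,q3,q4} --1--> {q0,q1,q2,q3,q4}  [new]
{q0,q1,q3,q4} --2--> {q0,q1,q2}  [seen]
{q0,q3,q4} --0--> {q0,q1,q3,q4}  [seen]
{q0,q3,q4} --1--> {q0,q1,q2,q3,q4}  [seen]
{q0,q3,q4} --2--> {q0,q1,q2}  [seen]
{q0,q1,q2} --0--> {q0,q1,q2,q3,q4}  [seen]
{q0,q1,q2} --1--> {q0,q1,q4}  [new]
{q0,q1,q2} --2--> {q0,q1,q2,q3,q4}  [seen]
{q0,q1,q3} --0--> {q0,q1,q3,q4}  [seen]
{q0,q1,q3} --1--> {q0,q3,q4}  [seen]
{q0,q1,q3} --2--> {q0,q1,q2}  [seen]
{q0,q1,q2,q4} --0--> {q0,q1,q2,q3,q4}  [seen]
{q0,q1,q2,q4} --1--> {q0,q1,q2,q4}  [seen]
{q0,q1,q2,q4} --2--> {q0,q1,q2,q3,q4}  [seen]
{q1,q2,q4} --0--> {q0,q1,q2,q3,q4}  [seen]
{q1,q2,q4} --1--> {q0,q1,q2}  [seen]
{q1,q2,q4} --2--> {q0,q1,q2,q3,q4}  [seen]
{q1} --0--> {q0,q1,q3}  [seen]
{q1} --1--> {q0}  [seen]
{q1} --2--> {q0,q1}  [new]
{q1,q3,q4} --0--> {q0,q1,q3,q4}  [seen]
{q1,q3,q4} --1--> {q0,q1,q2,q3}  [new]
{q1,q3,q4} --2--> {q0,q1,q2}  [seen]
{q0,q1,q2,q3,q4} --0--> {q0,q1,q2,q3,q4}  [seen]
{q0,q1,q2,q3,q4} --1--> {q0,q1,q2,q3,q4}  [seen]
{q0,q1,q2,q3,q4} --2--> {q0,q1,q2,q3,q4}  [seen]
{q0,q1,q4} --0--> {q0,q1,q3}  [seen]
{q0,q1,q4} --1--> {q0,q1,q2,q4}  [seen]
{q0,q1,q4} --2--> {q0,q1,q2}  [seen]
{q0,q1} --0--> {q0,q1,q3}  [seen]
{q0,q1} --1--> {q0,q4}  [seen]
{q0,q1} --2--> {q0,q1,q2}  [seen]
{q0,q1,q2,q3} --0--> {q0,q1,q2,q3,q4}  [seen]
{q0,q1,q2,q3} --1--> {q0,q1,q3,q4}  [seen]
{q0,q1,q2,q3} --2--> {q0,q1,q2,q3,q4}  [seen]
Reachable DFA states: {q0}, {q0,q3}, {q0,q4}, {q2}, {q0,q1,q3,q4}, {q0,q3,q4}, {q0,q1,q2}, {q0,q1,q3}, {q0,q1,q2,q4}, {q1,q2,q4}, {q1}, {q1,q3,q4}, {q0,q1,q2,q3,q4}, {q0,q1,q4}, {q0,q1}, {q0,q1,q2,q3}.
Accepting DFA states (contain an NFA accepting state): {q0,q3}, {q0,q4}, {q0,q1,q3,q4}, {q0,q3,q4}, {q0,q1,q2}, {q0,q1,q3}, {q0,q1,q2,q4}, {q1,q2,q4}, {q1}, {q1,q3,q4}, {q0,q1,q2,q3,q4}, {q0,q1,q4}, {q0,q1}, {q0,q1,q2,q3}.

14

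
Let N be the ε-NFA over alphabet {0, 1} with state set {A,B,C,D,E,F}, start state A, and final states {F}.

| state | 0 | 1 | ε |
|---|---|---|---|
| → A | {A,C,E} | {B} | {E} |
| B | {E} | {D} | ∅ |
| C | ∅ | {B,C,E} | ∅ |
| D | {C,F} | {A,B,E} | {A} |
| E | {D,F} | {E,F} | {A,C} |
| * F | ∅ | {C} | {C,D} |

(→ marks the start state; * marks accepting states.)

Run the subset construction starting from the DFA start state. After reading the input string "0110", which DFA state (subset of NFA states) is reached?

{A,C,D,E,F}

Start: {A,C,E}.
δ(A,0) = {A,C,E}; δ(C,0) = ∅; δ(E,0) = {D,F}.
Union: {A,C,D,E,F}.
After 0: {A,C,D,E,F}.
δ(A,1) = {B}; δ(C,1) = {B,C,E}; δ(D,1) = {A,B,E}; δ(E,1) = {E,F}; δ(F,1) = {C}.
Union: {A,B,C,E,F}.
ε-closure gives {A,B,C,D,E,F}.
After 1: {A,B,C,D,E,F}.
δ(A,1) = {B}; δ(B,1) = {D}; δ(C,1) = {B,C,E}; δ(D,1) = {A,B,E}; δ(E,1) = {E,F}; δ(F,1) = {C}.
Union: {A,B,C,D,E,F}.
After 1: {A,B,C,D,E,F}.
δ(A,0) = {A,C,E}; δ(B,0) = {E}; δ(C,0) = ∅; δ(D,0) = {C,F}; δ(E,0) = {D,F}; δ(F,0) = ∅.
Union: {A,C,D,E,F}.
After 0: {A,C,D,E,F}.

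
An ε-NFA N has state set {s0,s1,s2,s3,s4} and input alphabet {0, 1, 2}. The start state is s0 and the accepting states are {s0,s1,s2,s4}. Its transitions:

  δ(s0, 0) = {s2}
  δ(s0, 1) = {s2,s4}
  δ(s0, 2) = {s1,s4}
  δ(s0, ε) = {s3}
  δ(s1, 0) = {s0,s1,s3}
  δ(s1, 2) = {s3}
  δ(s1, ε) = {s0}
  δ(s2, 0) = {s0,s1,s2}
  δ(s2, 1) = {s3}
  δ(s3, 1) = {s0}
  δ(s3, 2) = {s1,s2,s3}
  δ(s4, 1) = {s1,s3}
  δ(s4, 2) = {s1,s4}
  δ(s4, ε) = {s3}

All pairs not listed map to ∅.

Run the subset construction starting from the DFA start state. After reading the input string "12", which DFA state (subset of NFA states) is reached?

{s0,s1,s2,s3,s4}

Start: {s0,s3}.
δ(s0,1) = {s2,s4}; δ(s3,1) = {s0}.
Union: {s0,s2,s4}.
ε-closure gives {s0,s2,s3,s4}.
After 1: {s0,s2,s3,s4}.
δ(s0,2) = {s1,s4}; δ(s2,2) = ∅; δ(s3,2) = {s1,s2,s3}; δ(s4,2) = {s1,s4}.
Union: {s1,s2,s3,s4}.
ε-closure gives {s0,s1,s2,s3,s4}.
After 2: {s0,s1,s2,s3,s4}.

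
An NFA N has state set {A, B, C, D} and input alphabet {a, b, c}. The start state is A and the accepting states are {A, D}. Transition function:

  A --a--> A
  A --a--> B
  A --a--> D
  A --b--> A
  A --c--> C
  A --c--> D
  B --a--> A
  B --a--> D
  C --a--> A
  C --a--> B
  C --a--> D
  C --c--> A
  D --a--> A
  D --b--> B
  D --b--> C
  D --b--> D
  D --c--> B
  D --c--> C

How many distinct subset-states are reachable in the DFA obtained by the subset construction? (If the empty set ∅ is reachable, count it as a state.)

Start state of the DFA: {A}.
{A} --a--> {A, B, D}  [new]
{A} --b--> {A}  [seen]
{A} --c--> {C, D}  [new]
{A, B, D} --a--> {A, B, D}  [seen]
{A, B, D} --b--> {A, B, C, D}  [new]
{A, B, D} --c--> {B, C, D}  [new]
{C, D} --a--> {A, B, D}  [seen]
{C, D} --b--> {B, C, D}  [seen]
{C, D} --c--> {A, B, C}  [new]
{A, B, C, D} --a--> {A, B, D}  [seen]
{A, B, C, D} --b--> {A, B, C, D}  [seen]
{A, B, C, D} --c--> {A, B, C, D}  [seen]
{B, C, D} --a--> {A, B, D}  [seen]
{B, C, D} --b--> {B, C, D}  [seen]
{B, C, D} --c--> {A, B, C}  [seen]
{A, B, C} --a--> {A, B, D}  [seen]
{A, B, C} --b--> {A}  [seen]
{A, B, C} --c--> {A, C, D}  [new]
{A, C, D} --a--> {A, B, D}  [seen]
{A, C, D} --b--> {A, B, C, D}  [seen]
{A, C, D} --c--> {A, B, C, D}  [seen]
Reachable DFA states: {A}, {A, B, D}, {C, D}, {A, B, C, D}, {B, C, D}, {A, B, C}, {A, C, D}.

7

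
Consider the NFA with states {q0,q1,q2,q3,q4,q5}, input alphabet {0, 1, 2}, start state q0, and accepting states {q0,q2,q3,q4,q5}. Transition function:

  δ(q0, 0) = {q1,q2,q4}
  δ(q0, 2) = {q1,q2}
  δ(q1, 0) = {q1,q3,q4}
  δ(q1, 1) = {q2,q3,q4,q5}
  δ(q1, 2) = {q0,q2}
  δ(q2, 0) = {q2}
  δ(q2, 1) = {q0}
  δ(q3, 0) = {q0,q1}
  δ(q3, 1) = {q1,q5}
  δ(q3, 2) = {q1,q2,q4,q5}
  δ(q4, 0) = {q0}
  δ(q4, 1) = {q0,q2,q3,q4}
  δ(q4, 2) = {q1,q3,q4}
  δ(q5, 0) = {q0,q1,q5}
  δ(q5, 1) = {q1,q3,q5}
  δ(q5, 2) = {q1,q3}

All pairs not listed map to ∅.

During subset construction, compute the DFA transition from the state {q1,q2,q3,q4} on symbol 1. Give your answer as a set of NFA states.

{q0,q1,q2,q3,q4,q5}

δ(q1,1) = {q2,q3,q4,q5}; δ(q2,1) = {q0}; δ(q3,1) = {q1,q5}; δ(q4,1) = {q0,q2,q3,q4}.
Union: {q0,q1,q2,q3,q4,q5}.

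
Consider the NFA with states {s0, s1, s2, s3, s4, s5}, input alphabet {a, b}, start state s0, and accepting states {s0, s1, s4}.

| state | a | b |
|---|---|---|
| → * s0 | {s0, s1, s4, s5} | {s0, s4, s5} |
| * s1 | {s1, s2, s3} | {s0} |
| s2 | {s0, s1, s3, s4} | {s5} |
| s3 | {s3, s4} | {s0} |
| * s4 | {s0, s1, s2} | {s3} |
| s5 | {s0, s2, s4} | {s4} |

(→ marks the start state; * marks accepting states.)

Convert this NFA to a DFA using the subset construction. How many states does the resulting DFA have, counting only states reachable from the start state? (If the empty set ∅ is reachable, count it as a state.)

Start state of the DFA: {s0}.
{s0} --a--> {s0, s1, s4, s5}  [new]
{s0} --b--> {s0, s4, s5}  [new]
{s0, s1, s4, s5} --a--> {s0, s1, s2, s3, s4, s5}  [new]
{s0, s1, s4, s5} --b--> {s0, s3, s4, s5}  [new]
{s0, s4, s5} --a--> {s0, s1, s2, s4, s5}  [new]
{s0, s4, s5} --b--> {s0, s3, s4, s5}  [seen]
{s0, s1, s2, s3, s4, s5} --a--> {s0, s1, s2, s3, s4, s5}  [seen]
{s0, s1, s2, s3, s4, s5} --b--> {s0, s3, s4, s5}  [seen]
{s0, s3, s4, s5} --a--> {s0, s1, s2, s3, s4, s5}  [seen]
{s0, s3, s4, s5} --b--> {s0, s3, s4, s5}  [seen]
{s0, s1, s2, s4, s5} --a--> {s0, s1, s2, s3, s4, s5}  [seen]
{s0, s1, s2, s4, s5} --b--> {s0, s3, s4, s5}  [seen]
Reachable DFA states: {s0}, {s0, s1, s4, s5}, {s0, s4, s5}, {s0, s1, s2, s3, s4, s5}, {s0, s3, s4, s5}, {s0, s1, s2, s4, s5}.

6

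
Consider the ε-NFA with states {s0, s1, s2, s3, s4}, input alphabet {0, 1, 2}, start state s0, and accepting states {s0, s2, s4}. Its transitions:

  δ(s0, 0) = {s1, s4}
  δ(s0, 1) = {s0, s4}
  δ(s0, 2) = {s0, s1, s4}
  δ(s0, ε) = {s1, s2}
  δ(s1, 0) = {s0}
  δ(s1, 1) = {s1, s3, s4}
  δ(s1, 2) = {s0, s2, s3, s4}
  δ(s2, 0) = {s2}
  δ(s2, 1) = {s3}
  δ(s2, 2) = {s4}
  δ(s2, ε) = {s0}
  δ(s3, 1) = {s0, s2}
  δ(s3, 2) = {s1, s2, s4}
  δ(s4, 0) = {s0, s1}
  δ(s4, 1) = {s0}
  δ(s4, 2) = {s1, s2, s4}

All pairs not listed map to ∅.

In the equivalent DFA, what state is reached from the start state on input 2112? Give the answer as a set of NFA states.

Start: {s0, s1, s2}.
δ(s0,2) = {s0, s1, s4}; δ(s1,2) = {s0, s2, s3, s4}; δ(s2,2) = {s4}.
Union: {s0, s1, s2, s3, s4}.
After 2: {s0, s1, s2, s3, s4}.
δ(s0,1) = {s0, s4}; δ(s1,1) = {s1, s3, s4}; δ(s2,1) = {s3}; δ(s3,1) = {s0, s2}; δ(s4,1) = {s0}.
Union: {s0, s1, s2, s3, s4}.
After 1: {s0, s1, s2, s3, s4}.
δ(s0,1) = {s0, s4}; δ(s1,1) = {s1, s3, s4}; δ(s2,1) = {s3}; δ(s3,1) = {s0, s2}; δ(s4,1) = {s0}.
Union: {s0, s1, s2, s3, s4}.
After 1: {s0, s1, s2, s3, s4}.
δ(s0,2) = {s0, s1, s4}; δ(s1,2) = {s0, s2, s3, s4}; δ(s2,2) = {s4}; δ(s3,2) = {s1, s2, s4}; δ(s4,2) = {s1, s2, s4}.
Union: {s0, s1, s2, s3, s4}.
After 2: {s0, s1, s2, s3, s4}.

{s0, s1, s2, s3, s4}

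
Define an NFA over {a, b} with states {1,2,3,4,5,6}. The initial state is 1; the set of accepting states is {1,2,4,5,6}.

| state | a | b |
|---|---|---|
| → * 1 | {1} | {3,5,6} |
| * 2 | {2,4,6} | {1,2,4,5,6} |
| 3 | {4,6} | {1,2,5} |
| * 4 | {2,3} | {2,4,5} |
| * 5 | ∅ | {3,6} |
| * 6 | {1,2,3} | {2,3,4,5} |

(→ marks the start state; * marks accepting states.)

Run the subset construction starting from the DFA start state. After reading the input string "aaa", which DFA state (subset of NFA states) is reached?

{1}

Start: {1}.
δ(1,a) = {1}.
Union: {1}.
After a: {1}.
δ(1,a) = {1}.
Union: {1}.
After a: {1}.
δ(1,a) = {1}.
Union: {1}.
After a: {1}.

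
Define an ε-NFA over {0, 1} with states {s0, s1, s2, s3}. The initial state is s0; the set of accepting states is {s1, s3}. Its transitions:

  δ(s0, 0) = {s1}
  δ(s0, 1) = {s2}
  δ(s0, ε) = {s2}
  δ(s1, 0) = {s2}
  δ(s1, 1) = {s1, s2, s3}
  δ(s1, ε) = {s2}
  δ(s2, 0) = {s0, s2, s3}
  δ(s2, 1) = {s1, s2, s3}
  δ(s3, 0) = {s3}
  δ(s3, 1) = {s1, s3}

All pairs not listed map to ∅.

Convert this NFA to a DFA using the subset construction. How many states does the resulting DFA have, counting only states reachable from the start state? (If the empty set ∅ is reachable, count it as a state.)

Start state of the DFA: {s0, s2} (ε-closure of the NFA start).
{s0, s2} --0--> {s0, s1, s2, s3}  [new]
{s0, s2} --1--> {s1, s2, s3}  [new]
{s0, s1, s2, s3} --0--> {s0, s1, s2, s3}  [seen]
{s0, s1, s2, s3} --1--> {s1, s2, s3}  [seen]
{s1, s2, s3} --0--> {s0, s2, s3}  [new]
{s1, s2, s3} --1--> {s1, s2, s3}  [seen]
{s0, s2, s3} --0--> {s0, s1, s2, s3}  [seen]
{s0, s2, s3} --1--> {s1, s2, s3}  [seen]
Reachable DFA states: {s0, s2}, {s0, s1, s2, s3}, {s1, s2, s3}, {s0, s2, s3}.

4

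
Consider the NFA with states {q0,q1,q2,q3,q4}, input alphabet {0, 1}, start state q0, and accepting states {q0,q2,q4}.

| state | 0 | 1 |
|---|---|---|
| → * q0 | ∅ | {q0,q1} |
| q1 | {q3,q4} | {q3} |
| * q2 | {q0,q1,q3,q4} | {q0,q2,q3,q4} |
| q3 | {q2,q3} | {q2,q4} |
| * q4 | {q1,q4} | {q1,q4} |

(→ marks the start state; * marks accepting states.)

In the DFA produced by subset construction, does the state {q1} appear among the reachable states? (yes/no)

Start state of the DFA: {q0}.
{q0} --0--> ∅  [new]
{q0} --1--> {q0,q1}  [new]
∅ --0--> ∅  [seen]
∅ --1--> ∅  [seen]
{q0,q1} --0--> {q3,q4}  [new]
{q0,q1} --1--> {q0,q1,q3}  [new]
{q3,q4} --0--> {q1,q2,q3,q4}  [new]
{q3,q4} --1--> {q1,q2,q4}  [new]
{q0,q1,q3} --0--> {q2,q3,q4}  [new]
{q0,q1,q3} --1--> {q0,q1,q2,q3,q4}  [new]
{q1,q2,q3,q4} --0--> {q0,q1,q2,q3,q4}  [seen]
{q1,q2,q3,q4} --1--> {q0,q1,q2,q3,q4}  [seen]
{q1,q2,q4} --0--> {q0,q1,q3,q4}  [new]
{q1,q2,q4} --1--> {q0,q1,q2,q3,q4}  [seen]
{q2,q3,q4} --0--> {q0,q1,q2,q3,q4}  [seen]
{q2,q3,q4} --1--> {q0,q1,q2,q3,q4}  [seen]
{q0,q1,q2,q3,q4} --0--> {q0,q1,q2,q3,q4}  [seen]
{q0,q1,q2,q3,q4} --1--> {q0,q1,q2,q3,q4}  [seen]
{q0,q1,q3,q4} --0--> {q1,q2,q3,q4}  [seen]
{q0,q1,q3,q4} --1--> {q0,q1,q2,q3,q4}  [seen]
Reachable DFA states: {q0}, ∅, {q0,q1}, {q3,q4}, {q0,q1,q3}, {q1,q2,q3,q4}, {q1,q2,q4}, {q2,q3,q4}, {q0,q1,q2,q3,q4}, {q0,q1,q3,q4}.
{q1} is not among them.

no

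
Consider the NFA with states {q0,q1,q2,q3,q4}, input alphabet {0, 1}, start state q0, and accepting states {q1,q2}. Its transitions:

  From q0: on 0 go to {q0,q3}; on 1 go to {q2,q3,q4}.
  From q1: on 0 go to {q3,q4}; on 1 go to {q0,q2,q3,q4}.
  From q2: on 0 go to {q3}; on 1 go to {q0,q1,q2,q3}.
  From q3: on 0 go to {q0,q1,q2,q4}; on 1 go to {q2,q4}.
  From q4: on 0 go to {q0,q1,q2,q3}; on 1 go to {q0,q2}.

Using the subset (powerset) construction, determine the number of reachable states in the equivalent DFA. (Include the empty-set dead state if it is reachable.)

Start state of the DFA: {q0}.
{q0} --0--> {q0,q3}  [new]
{q0} --1--> {q2,q3,q4}  [new]
{q0,q3} --0--> {q0,q1,q2,q3,q4}  [new]
{q0,q3} --1--> {q2,q3,q4}  [seen]
{q2,q3,q4} --0--> {q0,q1,q2,q3,q4}  [seen]
{q2,q3,q4} --1--> {q0,q1,q2,q3,q4}  [seen]
{q0,q1,q2,q3,q4} --0--> {q0,q1,q2,q3,q4}  [seen]
{q0,q1,q2,q3,q4} --1--> {q0,q1,q2,q3,q4}  [seen]
Reachable DFA states: {q0}, {q0,q3}, {q2,q3,q4}, {q0,q1,q2,q3,q4}.

4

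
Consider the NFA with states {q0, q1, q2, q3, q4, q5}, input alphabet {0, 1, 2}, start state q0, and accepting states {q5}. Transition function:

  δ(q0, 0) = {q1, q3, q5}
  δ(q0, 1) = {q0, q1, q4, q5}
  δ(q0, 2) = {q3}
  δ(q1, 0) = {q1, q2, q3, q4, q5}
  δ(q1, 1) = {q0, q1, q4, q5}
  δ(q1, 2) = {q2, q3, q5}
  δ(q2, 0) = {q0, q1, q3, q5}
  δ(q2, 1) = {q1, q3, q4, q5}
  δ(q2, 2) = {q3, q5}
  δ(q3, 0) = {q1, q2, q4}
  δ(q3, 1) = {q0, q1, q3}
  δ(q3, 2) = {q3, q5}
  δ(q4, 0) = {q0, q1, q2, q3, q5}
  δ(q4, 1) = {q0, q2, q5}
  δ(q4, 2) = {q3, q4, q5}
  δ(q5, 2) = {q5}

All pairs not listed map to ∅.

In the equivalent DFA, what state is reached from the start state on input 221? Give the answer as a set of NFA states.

{q0, q1, q3}

Start: {q0}.
δ(q0,2) = {q3}.
Union: {q3}.
After 2: {q3}.
δ(q3,2) = {q3, q5}.
Union: {q3, q5}.
After 2: {q3, q5}.
δ(q3,1) = {q0, q1, q3}; δ(q5,1) = ∅.
Union: {q0, q1, q3}.
After 1: {q0, q1, q3}.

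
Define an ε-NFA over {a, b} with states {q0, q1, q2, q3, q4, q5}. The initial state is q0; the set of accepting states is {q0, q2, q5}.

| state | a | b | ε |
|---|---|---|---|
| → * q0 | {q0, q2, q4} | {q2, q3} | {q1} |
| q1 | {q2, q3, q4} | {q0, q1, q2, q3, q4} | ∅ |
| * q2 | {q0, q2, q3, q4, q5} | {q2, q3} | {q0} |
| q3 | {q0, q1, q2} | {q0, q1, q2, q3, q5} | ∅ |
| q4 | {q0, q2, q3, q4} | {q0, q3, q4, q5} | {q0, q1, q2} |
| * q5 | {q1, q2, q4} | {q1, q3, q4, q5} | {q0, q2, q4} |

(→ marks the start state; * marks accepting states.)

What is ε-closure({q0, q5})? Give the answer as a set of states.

{q0, q1, q2, q4, q5}

Begin with {q0, q5}.
q0 →ε {q1}; add q1.
q5 →ε {q0, q2, q4}; add q2, q4.
ε-closure = {q0, q1, q2, q4, q5}.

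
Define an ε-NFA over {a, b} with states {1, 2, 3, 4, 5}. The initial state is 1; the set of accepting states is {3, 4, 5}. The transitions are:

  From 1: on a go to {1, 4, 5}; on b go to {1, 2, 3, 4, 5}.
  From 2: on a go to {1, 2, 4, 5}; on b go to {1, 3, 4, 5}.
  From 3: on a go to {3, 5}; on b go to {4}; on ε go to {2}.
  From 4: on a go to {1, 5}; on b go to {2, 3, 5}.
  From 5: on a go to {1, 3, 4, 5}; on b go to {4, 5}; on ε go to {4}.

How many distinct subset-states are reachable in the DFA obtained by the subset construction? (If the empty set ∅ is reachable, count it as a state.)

3

Start state of the DFA: {1} (ε-closure of the NFA start).
{1} --a--> {1, 4, 5}  [new]
{1} --b--> {1, 2, 3, 4, 5}  [new]
{1, 4, 5} --a--> {1, 2, 3, 4, 5}  [seen]
{1, 4, 5} --b--> {1, 2, 3, 4, 5}  [seen]
{1, 2, 3, 4, 5} --a--> {1, 2, 3, 4, 5}  [seen]
{1, 2, 3, 4, 5} --b--> {1, 2, 3, 4, 5}  [seen]
Reachable DFA states: {1}, {1, 4, 5}, {1, 2, 3, 4, 5}.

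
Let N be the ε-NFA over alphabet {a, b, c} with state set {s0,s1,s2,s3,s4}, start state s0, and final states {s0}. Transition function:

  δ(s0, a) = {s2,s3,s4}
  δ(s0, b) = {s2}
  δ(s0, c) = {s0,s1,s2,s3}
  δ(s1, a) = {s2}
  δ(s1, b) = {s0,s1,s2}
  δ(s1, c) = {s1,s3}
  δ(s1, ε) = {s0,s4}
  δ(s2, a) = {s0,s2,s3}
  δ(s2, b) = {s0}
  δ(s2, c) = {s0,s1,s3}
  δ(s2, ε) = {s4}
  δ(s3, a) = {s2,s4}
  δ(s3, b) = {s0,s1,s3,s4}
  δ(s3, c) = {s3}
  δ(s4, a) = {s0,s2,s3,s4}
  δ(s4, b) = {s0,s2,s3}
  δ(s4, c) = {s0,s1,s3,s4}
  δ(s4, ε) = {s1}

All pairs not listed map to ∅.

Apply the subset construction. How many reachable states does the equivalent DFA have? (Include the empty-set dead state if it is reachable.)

Start state of the DFA: {s0} (ε-closure of the NFA start).
{s0} --a--> {s0,s1,s2,s3,s4}  [new]
{s0} --b--> {s0,s1,s2,s4}  [new]
{s0} --c--> {s0,s1,s2,s3,s4}  [seen]
{s0,s1,s2,s3,s4} --a--> {s0,s1,s2,s3,s4}  [seen]
{s0,s1,s2,s3,s4} --b--> {s0,s1,s2,s3,s4}  [seen]
{s0,s1,s2,s3,s4} --c--> {s0,s1,s2,s3,s4}  [seen]
{s0,s1,s2,s4} --a--> {s0,s1,s2,s3,s4}  [seen]
{s0,s1,s2,s4} --b--> {s0,s1,s2,s3,s4}  [seen]
{s0,s1,s2,s4} --c--> {s0,s1,s2,s3,s4}  [seen]
Reachable DFA states: {s0}, {s0,s1,s2,s3,s4}, {s0,s1,s2,s4}.

3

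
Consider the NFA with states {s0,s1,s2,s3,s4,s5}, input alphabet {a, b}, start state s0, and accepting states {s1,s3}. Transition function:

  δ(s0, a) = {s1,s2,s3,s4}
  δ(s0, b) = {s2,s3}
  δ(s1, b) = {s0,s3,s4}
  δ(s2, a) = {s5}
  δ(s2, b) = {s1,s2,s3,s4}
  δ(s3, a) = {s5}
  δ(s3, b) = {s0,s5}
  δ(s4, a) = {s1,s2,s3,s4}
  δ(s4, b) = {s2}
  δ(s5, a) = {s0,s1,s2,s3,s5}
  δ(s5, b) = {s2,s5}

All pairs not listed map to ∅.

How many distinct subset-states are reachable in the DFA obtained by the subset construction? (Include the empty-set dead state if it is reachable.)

8

Start state of the DFA: {s0}.
{s0} --a--> {s1,s2,s3,s4}  [new]
{s0} --b--> {s2,s3}  [new]
{s1,s2,s3,s4} --a--> {s1,s2,s3,s4,s5}  [new]
{s1,s2,s3,s4} --b--> {s0,s1,s2,s3,s4,s5}  [new]
{s2,s3} --a--> {s5}  [new]
{s2,s3} --b--> {s0,s1,s2,s3,s4,s5}  [seen]
{s1,s2,s3,s4,s5} --a--> {s0,s1,s2,s3,s4,s5}  [seen]
{s1,s2,s3,s4,s5} --b--> {s0,s1,s2,s3,s4,s5}  [seen]
{s0,s1,s2,s3,s4,s5} --a--> {s0,s1,s2,s3,s4,s5}  [seen]
{s0,s1,s2,s3,s4,s5} --b--> {s0,s1,s2,s3,s4,s5}  [seen]
{s5} --a--> {s0,s1,s2,s3,s5}  [new]
{s5} --b--> {s2,s5}  [new]
{s0,s1,s2,s3,s5} --a--> {s0,s1,s2,s3,s4,s5}  [seen]
{s0,s1,s2,s3,s5} --b--> {s0,s1,s2,s3,s4,s5}  [seen]
{s2,s5} --a--> {s0,s1,s2,s3,s5}  [seen]
{s2,s5} --b--> {s1,s2,s3,s4,s5}  [seen]
Reachable DFA states: {s0}, {s1,s2,s3,s4}, {s2,s3}, {s1,s2,s3,s4,s5}, {s0,s1,s2,s3,s4,s5}, {s5}, {s0,s1,s2,s3,s5}, {s2,s5}.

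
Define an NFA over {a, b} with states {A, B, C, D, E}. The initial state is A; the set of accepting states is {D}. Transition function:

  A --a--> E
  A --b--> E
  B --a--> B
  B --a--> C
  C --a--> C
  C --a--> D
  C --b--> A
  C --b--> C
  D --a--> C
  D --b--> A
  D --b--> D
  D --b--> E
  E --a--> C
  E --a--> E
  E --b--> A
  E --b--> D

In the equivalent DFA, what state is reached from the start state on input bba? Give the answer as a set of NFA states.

{C, E}

Start: {A}.
δ(A,b) = {E}.
Union: {E}.
After b: {E}.
δ(E,b) = {A, D}.
Union: {A, D}.
After b: {A, D}.
δ(A,a) = {E}; δ(D,a) = {C}.
Union: {C, E}.
After a: {C, E}.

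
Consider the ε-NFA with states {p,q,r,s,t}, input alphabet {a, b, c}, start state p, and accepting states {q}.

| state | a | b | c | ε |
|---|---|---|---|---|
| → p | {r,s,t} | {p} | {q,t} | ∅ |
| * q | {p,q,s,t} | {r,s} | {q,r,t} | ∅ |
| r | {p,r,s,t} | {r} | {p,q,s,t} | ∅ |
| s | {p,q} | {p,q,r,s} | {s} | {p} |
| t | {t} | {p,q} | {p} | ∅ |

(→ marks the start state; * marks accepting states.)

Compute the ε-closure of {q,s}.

Begin with {q,s}.
s →ε {p}; add p.
ε-closure = {p,q,s}.

{p,q,s}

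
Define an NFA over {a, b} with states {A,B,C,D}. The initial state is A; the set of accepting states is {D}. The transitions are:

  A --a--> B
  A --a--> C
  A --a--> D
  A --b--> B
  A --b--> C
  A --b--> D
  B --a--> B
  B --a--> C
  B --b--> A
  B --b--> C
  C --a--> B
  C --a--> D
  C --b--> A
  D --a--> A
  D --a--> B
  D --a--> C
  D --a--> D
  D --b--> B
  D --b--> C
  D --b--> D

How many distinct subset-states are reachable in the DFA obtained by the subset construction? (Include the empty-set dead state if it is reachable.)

Start state of the DFA: {A}.
{A} --a--> {B,C,D}  [new]
{A} --b--> {B,C,D}  [seen]
{B,C,D} --a--> {A,B,C,D}  [new]
{B,C,D} --b--> {A,B,C,D}  [seen]
{A,B,C,D} --a--> {A,B,C,D}  [seen]
{A,B,C,D} --b--> {A,B,C,D}  [seen]
Reachable DFA states: {A}, {B,C,D}, {A,B,C,D}.

3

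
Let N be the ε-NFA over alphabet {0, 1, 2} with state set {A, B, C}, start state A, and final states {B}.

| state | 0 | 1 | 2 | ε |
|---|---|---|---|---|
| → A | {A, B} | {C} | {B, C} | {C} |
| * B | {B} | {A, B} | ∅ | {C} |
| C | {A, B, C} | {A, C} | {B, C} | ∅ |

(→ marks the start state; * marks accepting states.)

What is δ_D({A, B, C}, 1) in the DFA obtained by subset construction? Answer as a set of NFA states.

δ(A,1) = {C}; δ(B,1) = {A, B}; δ(C,1) = {A, C}.
Union: {A, B, C}.

{A, B, C}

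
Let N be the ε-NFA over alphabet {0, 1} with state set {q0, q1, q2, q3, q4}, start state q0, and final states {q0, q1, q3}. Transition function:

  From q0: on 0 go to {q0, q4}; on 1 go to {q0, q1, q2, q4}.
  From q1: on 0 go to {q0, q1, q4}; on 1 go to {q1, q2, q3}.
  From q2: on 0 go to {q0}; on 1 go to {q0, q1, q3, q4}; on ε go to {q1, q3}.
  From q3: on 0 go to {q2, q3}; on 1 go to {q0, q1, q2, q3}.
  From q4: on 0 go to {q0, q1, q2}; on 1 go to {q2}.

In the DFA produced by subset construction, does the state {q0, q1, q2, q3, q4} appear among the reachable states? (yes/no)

Start state of the DFA: {q0} (ε-closure of the NFA start).
{q0} --0--> {q0, q4}  [new]
{q0} --1--> {q0, q1, q2, q3, q4}  [new]
{q0, q4} --0--> {q0, q1, q2, q3, q4}  [seen]
{q0, q4} --1--> {q0, q1, q2, q3, q4}  [seen]
{q0, q1, q2, q3, q4} --0--> {q0, q1, q2, q3, q4}  [seen]
{q0, q1, q2, q3, q4} --1--> {q0, q1, q2, q3, q4}  [seen]
Reachable DFA states: {q0}, {q0, q4}, {q0, q1, q2, q3, q4}.
{q0, q1, q2, q3, q4} is among them.

yes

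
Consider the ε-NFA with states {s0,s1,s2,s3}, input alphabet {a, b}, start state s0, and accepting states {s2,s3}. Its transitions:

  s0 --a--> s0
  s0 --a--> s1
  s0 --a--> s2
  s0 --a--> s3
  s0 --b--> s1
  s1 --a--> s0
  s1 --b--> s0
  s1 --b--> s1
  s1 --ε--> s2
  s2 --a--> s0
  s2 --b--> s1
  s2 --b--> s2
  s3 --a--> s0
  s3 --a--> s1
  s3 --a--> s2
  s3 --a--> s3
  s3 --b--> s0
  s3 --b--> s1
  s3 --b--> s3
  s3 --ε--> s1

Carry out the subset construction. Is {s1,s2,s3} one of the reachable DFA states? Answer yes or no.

no

Start state of the DFA: {s0} (ε-closure of the NFA start).
{s0} --a--> {s0,s1,s2,s3}  [new]
{s0} --b--> {s1,s2}  [new]
{s0,s1,s2,s3} --a--> {s0,s1,s2,s3}  [seen]
{s0,s1,s2,s3} --b--> {s0,s1,s2,s3}  [seen]
{s1,s2} --a--> {s0}  [seen]
{s1,s2} --b--> {s0,s1,s2}  [new]
{s0,s1,s2} --a--> {s0,s1,s2,s3}  [seen]
{s0,s1,s2} --b--> {s0,s1,s2}  [seen]
Reachable DFA states: {s0}, {s0,s1,s2,s3}, {s1,s2}, {s0,s1,s2}.
{s1,s2,s3} is not among them.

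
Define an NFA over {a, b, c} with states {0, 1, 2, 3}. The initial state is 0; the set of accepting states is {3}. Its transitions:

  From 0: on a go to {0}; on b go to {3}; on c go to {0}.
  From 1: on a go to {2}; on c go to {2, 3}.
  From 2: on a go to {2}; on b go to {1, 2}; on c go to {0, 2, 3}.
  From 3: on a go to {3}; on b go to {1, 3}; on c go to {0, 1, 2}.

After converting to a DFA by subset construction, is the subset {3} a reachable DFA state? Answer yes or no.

yes

Start state of the DFA: {0}.
{0} --a--> {0}  [seen]
{0} --b--> {3}  [new]
{0} --c--> {0}  [seen]
{3} --a--> {3}  [seen]
{3} --b--> {1, 3}  [new]
{3} --c--> {0, 1, 2}  [new]
{1, 3} --a--> {2, 3}  [new]
{1, 3} --b--> {1, 3}  [seen]
{1, 3} --c--> {0, 1, 2, 3}  [new]
{0, 1, 2} --a--> {0, 2}  [new]
{0, 1, 2} --b--> {1, 2, 3}  [new]
{0, 1, 2} --c--> {0, 2, 3}  [new]
{2, 3} --a--> {2, 3}  [seen]
{2, 3} --b--> {1, 2, 3}  [seen]
{2, 3} --c--> {0, 1, 2, 3}  [seen]
{0, 1, 2, 3} --a--> {0, 2, 3}  [seen]
{0, 1, 2, 3} --b--> {1, 2, 3}  [seen]
{0, 1, 2, 3} --c--> {0, 1, 2, 3}  [seen]
{0, 2} --a--> {0, 2}  [seen]
{0, 2} --b--> {1, 2, 3}  [seen]
{0, 2} --c--> {0, 2, 3}  [seen]
{1, 2, 3} --a--> {2, 3}  [seen]
{1, 2, 3} --b--> {1, 2, 3}  [seen]
{1, 2, 3} --c--> {0, 1, 2, 3}  [seen]
{0, 2, 3} --a--> {0, 2, 3}  [seen]
{0, 2, 3} --b--> {1, 2, 3}  [seen]
{0, 2, 3} --c--> {0, 1, 2, 3}  [seen]
Reachable DFA states: {0}, {3}, {1, 3}, {0, 1, 2}, {2, 3}, {0, 1, 2, 3}, {0, 2}, {1, 2, 3}, {0, 2, 3}.
{3} is among them.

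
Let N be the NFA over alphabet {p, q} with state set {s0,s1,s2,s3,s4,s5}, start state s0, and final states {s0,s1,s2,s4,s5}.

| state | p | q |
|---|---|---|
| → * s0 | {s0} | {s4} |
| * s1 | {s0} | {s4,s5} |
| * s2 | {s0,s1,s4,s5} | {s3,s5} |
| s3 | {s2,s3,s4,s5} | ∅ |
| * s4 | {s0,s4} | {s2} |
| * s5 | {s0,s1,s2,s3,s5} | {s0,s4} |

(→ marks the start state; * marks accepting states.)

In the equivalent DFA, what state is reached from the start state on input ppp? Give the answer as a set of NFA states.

Start: {s0}.
δ(s0,p) = {s0}.
Union: {s0}.
After p: {s0}.
δ(s0,p) = {s0}.
Union: {s0}.
After p: {s0}.
δ(s0,p) = {s0}.
Union: {s0}.
After p: {s0}.

{s0}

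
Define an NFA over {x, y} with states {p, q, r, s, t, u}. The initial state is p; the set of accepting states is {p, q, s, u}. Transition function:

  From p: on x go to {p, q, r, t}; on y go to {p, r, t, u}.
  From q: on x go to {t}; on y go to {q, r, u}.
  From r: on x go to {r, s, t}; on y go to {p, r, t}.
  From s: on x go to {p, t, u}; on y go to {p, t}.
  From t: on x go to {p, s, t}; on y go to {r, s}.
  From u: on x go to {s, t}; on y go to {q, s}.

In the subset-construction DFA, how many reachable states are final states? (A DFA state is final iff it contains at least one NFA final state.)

Start state of the DFA: {p}.
{p} --x--> {p, q, r, t}  [new]
{p} --y--> {p, r, t, u}  [new]
{p, q, r, t} --x--> {p, q, r, s, t}  [new]
{p, q, r, t} --y--> {p, q, r, s, t, u}  [new]
{p, r, t, u} --x--> {p, q, r, s, t}  [seen]
{p, r, t, u} --y--> {p, q, r, s, t, u}  [seen]
{p, q, r, s, t} --x--> {p, q, r, s, t, u}  [seen]
{p, q, r, s, t} --y--> {p, q, r, s, t, u}  [seen]
{p, q, r, s, t, u} --x--> {p, q, r, s, t, u}  [seen]
{p, q, r, s, t, u} --y--> {p, q, r, s, t, u}  [seen]
Reachable DFA states: {p}, {p, q, r, t}, {p, r, t, u}, {p, q, r, s, t}, {p, q, r, s, t, u}.
Accepting DFA states (contain an NFA accepting state): {p}, {p, q, r, t}, {p, r, t, u}, {p, q, r, s, t}, {p, q, r, s, t, u}.

5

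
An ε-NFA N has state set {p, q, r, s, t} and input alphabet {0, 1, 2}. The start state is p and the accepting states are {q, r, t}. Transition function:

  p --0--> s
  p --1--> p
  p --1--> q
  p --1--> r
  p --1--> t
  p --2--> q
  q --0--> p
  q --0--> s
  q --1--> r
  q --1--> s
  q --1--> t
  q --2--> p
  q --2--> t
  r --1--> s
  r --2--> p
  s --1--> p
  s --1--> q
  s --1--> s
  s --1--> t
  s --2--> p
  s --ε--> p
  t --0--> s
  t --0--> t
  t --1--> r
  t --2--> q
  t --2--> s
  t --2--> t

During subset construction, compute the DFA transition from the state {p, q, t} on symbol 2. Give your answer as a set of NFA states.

{p, q, s, t}

δ(p,2) = {q}; δ(q,2) = {p, t}; δ(t,2) = {q, s, t}.
Union: {p, q, s, t}.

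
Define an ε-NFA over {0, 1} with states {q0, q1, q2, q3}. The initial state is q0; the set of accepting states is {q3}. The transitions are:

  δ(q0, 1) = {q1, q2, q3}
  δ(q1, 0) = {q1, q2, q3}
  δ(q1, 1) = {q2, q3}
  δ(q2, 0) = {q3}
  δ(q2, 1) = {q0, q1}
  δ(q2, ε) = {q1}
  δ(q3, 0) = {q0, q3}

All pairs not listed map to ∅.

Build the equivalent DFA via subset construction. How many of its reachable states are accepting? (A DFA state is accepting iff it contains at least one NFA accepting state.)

2

Start state of the DFA: {q0} (ε-closure of the NFA start).
{q0} --0--> ∅  [new]
{q0} --1--> {q1, q2, q3}  [new]
∅ --0--> ∅  [seen]
∅ --1--> ∅  [seen]
{q1, q2, q3} --0--> {q0, q1, q2, q3}  [new]
{q1, q2, q3} --1--> {q0, q1, q2, q3}  [seen]
{q0, q1, q2, q3} --0--> {q0, q1, q2, q3}  [seen]
{q0, q1, q2, q3} --1--> {q0, q1, q2, q3}  [seen]
Reachable DFA states: {q0}, ∅, {q1, q2, q3}, {q0, q1, q2, q3}.
Accepting DFA states (contain an NFA accepting state): {q1, q2, q3}, {q0, q1, q2, q3}.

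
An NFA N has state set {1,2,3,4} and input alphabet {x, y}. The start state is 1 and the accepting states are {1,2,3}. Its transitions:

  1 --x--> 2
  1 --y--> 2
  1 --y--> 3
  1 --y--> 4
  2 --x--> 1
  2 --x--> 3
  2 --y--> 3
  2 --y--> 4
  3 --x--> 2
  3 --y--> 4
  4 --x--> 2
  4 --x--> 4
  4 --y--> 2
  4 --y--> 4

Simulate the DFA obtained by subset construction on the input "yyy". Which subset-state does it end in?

Start: {1}.
δ(1,y) = {2,3,4}.
Union: {2,3,4}.
After y: {2,3,4}.
δ(2,y) = {3,4}; δ(3,y) = {4}; δ(4,y) = {2,4}.
Union: {2,3,4}.
After y: {2,3,4}.
δ(2,y) = {3,4}; δ(3,y) = {4}; δ(4,y) = {2,4}.
Union: {2,3,4}.
After y: {2,3,4}.

{2,3,4}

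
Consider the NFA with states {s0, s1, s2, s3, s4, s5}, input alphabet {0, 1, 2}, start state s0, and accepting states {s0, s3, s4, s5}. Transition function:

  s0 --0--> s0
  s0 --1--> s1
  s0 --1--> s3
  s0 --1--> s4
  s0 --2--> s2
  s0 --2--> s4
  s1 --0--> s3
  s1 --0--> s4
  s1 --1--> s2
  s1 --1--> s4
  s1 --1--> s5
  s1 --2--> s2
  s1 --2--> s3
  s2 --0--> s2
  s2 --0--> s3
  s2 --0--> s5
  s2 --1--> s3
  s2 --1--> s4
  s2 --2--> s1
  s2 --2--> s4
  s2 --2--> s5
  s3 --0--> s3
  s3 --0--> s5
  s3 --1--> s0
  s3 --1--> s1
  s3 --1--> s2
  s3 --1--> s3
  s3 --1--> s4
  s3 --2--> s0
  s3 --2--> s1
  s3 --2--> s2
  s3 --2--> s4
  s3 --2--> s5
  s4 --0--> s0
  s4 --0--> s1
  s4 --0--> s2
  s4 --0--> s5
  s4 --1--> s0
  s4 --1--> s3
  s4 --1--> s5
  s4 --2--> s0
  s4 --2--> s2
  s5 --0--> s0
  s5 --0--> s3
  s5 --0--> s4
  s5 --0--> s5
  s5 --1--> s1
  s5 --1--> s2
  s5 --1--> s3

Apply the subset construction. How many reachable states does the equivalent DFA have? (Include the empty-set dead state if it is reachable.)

8

Start state of the DFA: {s0}.
{s0} --0--> {s0}  [seen]
{s0} --1--> {s1, s3, s4}  [new]
{s0} --2--> {s2, s4}  [new]
{s1, s3, s4} --0--> {s0, s1, s2, s3, s4, s5}  [new]
{s1, s3, s4} --1--> {s0, s1, s2, s3, s4, s5}  [seen]
{s1, s3, s4} --2--> {s0, s1, s2, s3, s4, s5}  [seen]
{s2, s4} --0--> {s0, s1, s2, s3, s5}  [new]
{s2, s4} --1--> {s0, s3, s4, s5}  [new]
{s2, s4} --2--> {s0, s1, s2, s4, s5}  [new]
{s0, s1, s2, s3, s4, s5} --0--> {s0, s1, s2, s3, s4, s5}  [seen]
{s0, s1, s2, s3, s4, s5} --1--> {s0, s1, s2, s3, s4, s5}  [seen]
{s0, s1, s2, s3, s4, s5} --2--> {s0, s1, s2, s3, s4, s5}  [seen]
{s0, s1, s2, s3, s5} --0--> {s0, s2, s3, s4, s5}  [new]
{s0, s1, s2, s3, s5} --1--> {s0, s1, s2, s3, s4, s5}  [seen]
{s0, s1, s2, s3, s5} --2--> {s0, s1, s2, s3, s4, s5}  [seen]
{s0, s3, s4, s5} --0--> {s0, s1, s2, s3, s4, s5}  [seen]
{s0, s3, s4, s5} --1--> {s0, s1, s2, s3, s4, s5}  [seen]
{s0, s3, s4, s5} --2--> {s0, s1, s2, s4, s5}  [seen]
{s0, s1, s2, s4, s5} --0--> {s0, s1, s2, s3, s4, s5}  [seen]
{s0, s1, s2, s4, s5} --1--> {s0, s1, s2, s3, s4, s5}  [seen]
{s0, s1, s2, s4, s5} --2--> {s0, s1, s2, s3, s4, s5}  [seen]
{s0, s2, s3, s4, s5} --0--> {s0, s1, s2, s3, s4, s5}  [seen]
{s0, s2, s3, s4, s5} --1--> {s0, s1, s2, s3, s4, s5}  [seen]
{s0, s2, s3, s4, s5} --2--> {s0, s1, s2, s4, s5}  [seen]
Reachable DFA states: {s0}, {s1, s3, s4}, {s2, s4}, {s0, s1, s2, s3, s4, s5}, {s0, s1, s2, s3, s5}, {s0, s3, s4, s5}, {s0, s1, s2, s4, s5}, {s0, s2, s3, s4, s5}.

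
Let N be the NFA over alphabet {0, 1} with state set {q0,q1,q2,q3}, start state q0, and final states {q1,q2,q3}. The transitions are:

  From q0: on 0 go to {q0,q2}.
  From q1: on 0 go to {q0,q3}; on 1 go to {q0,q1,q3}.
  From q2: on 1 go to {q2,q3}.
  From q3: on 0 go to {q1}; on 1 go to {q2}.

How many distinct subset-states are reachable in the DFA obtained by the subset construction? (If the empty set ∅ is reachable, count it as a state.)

11

Start state of the DFA: {q0}.
{q0} --0--> {q0,q2}  [new]
{q0} --1--> ∅  [new]
{q0,q2} --0--> {q0,q2}  [seen]
{q0,q2} --1--> {q2,q3}  [new]
∅ --0--> ∅  [seen]
∅ --1--> ∅  [seen]
{q2,q3} --0--> {q1}  [new]
{q2,q3} --1--> {q2,q3}  [seen]
{q1} --0--> {q0,q3}  [new]
{q1} --1--> {q0,q1,q3}  [new]
{q0,q3} --0--> {q0,q1,q2}  [new]
{q0,q3} --1--> {q2}  [new]
{q0,q1,q3} --0--> {q0,q1,q2,q3}  [new]
{q0,q1,q3} --1--> {q0,q1,q2,q3}  [seen]
{q0,q1,q2} --0--> {q0,q2,q3}  [new]
{q0,q1,q2} --1--> {q0,q1,q2,q3}  [seen]
{q2} --0--> ∅  [seen]
{q2} --1--> {q2,q3}  [seen]
{q0,q1,q2,q3} --0--> {q0,q1,q2,q3}  [seen]
{q0,q1,q2,q3} --1--> {q0,q1,q2,q3}  [seen]
{q0,q2,q3} --0--> {q0,q1,q2}  [seen]
{q0,q2,q3} --1--> {q2,q3}  [seen]
Reachable DFA states: {q0}, {q0,q2}, ∅, {q2,q3}, {q1}, {q0,q3}, {q0,q1,q3}, {q0,q1,q2}, {q2}, {q0,q1,q2,q3}, {q0,q2,q3}.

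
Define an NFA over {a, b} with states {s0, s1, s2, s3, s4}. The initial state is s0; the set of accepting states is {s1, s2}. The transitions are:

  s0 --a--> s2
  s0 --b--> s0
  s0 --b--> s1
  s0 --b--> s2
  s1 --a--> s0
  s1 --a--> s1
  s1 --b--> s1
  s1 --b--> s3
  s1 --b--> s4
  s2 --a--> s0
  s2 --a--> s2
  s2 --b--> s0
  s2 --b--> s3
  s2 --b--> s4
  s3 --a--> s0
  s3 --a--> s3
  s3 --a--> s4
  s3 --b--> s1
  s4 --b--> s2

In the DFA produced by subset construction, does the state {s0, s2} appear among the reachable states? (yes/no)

yes

Start state of the DFA: {s0}.
{s0} --a--> {s2}  [new]
{s0} --b--> {s0, s1, s2}  [new]
{s2} --a--> {s0, s2}  [new]
{s2} --b--> {s0, s3, s4}  [new]
{s0, s1, s2} --a--> {s0, s1, s2}  [seen]
{s0, s1, s2} --b--> {s0, s1, s2, s3, s4}  [new]
{s0, s2} --a--> {s0, s2}  [seen]
{s0, s2} --b--> {s0, s1, s2, s3, s4}  [seen]
{s0, s3, s4} --a--> {s0, s2, s3, s4}  [new]
{s0, s3, s4} --b--> {s0, s1, s2}  [seen]
{s0, s1, s2, s3, s4} --a--> {s0, s1, s2, s3, s4}  [seen]
{s0, s1, s2, s3, s4} --b--> {s0, s1, s2, s3, s4}  [seen]
{s0, s2, s3, s4} --a--> {s0, s2, s3, s4}  [seen]
{s0, s2, s3, s4} --b--> {s0, s1, s2, s3, s4}  [seen]
Reachable DFA states: {s0}, {s2}, {s0, s1, s2}, {s0, s2}, {s0, s3, s4}, {s0, s1, s2, s3, s4}, {s0, s2, s3, s4}.
{s0, s2} is among them.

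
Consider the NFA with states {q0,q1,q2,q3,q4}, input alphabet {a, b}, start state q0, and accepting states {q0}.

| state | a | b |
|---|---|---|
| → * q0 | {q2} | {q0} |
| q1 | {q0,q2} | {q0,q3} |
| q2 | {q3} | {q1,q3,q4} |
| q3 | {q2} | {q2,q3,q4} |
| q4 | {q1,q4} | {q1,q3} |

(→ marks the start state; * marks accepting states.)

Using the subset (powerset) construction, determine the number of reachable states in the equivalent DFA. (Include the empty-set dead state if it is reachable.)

Start state of the DFA: {q0}.
{q0} --a--> {q2}  [new]
{q0} --b--> {q0}  [seen]
{q2} --a--> {q3}  [new]
{q2} --b--> {q1,q3,q4}  [new]
{q3} --a--> {q2}  [seen]
{q3} --b--> {q2,q3,q4}  [new]
{q1,q3,q4} --a--> {q0,q1,q2,q4}  [new]
{q1,q3,q4} --b--> {q0,q1,q2,q3,q4}  [new]
{q2,q3,q4} --a--> {q1,q2,q3,q4}  [new]
{q2,q3,q4} --b--> {q1,q2,q3,q4}  [seen]
{q0,q1,q2,q4} --a--> {q0,q1,q2,q3,q4}  [seen]
{q0,q1,q2,q4} --b--> {q0,q1,q3,q4}  [new]
{q0,q1,q2,q3,q4} --a--> {q0,q1,q2,q3,q4}  [seen]
{q0,q1,q2,q3,q4} --b--> {q0,q1,q2,q3,q4}  [seen]
{q1,q2,q3,q4} --a--> {q0,q1,q2,q3,q4}  [seen]
{q1,q2,q3,q4} --b--> {q0,q1,q2,q3,q4}  [seen]
{q0,q1,q3,q4} --a--> {q0,q1,q2,q4}  [seen]
{q0,q1,q3,q4} --b--> {q0,q1,q2,q3,q4}  [seen]
Reachable DFA states: {q0}, {q2}, {q3}, {q1,q3,q4}, {q2,q3,q4}, {q0,q1,q2,q4}, {q0,q1,q2,q3,q4}, {q1,q2,q3,q4}, {q0,q1,q3,q4}.

9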